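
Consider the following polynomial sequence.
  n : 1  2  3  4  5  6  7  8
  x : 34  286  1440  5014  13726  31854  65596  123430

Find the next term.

D1: 252, 1154, 3574, 8712, 18128, 33742, 57834
D2: 902, 2420, 5138, 9416, 15614, 24092
D3: 1518, 2718, 4278, 6198, 8478
D4: 1200, 1560, 1920, 2280
D5: 360, 360, 360
Constant fifth difference = 360, so extend:
2280 + 360 = 2640;  8478 + 2640 = 11118;  24092 + 11118 = 35210;  57834 + 35210 = 93044;  123430 + 93044 = 216474

216474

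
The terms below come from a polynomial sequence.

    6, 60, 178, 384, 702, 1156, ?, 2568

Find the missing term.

Using the first 6 terms:
Δ: 54  118  206  318  454
Δ²: 64  88  112  136
Δ³: 24  24  24
Constant third difference = 24.
Extend forward: 136 + 24 = 160;  454 + 160 = 614;  1156 + 614 = 1770

1770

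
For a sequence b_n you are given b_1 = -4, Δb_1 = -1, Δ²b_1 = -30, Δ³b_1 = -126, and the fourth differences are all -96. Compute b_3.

-36

Build the table forward from the leading diagonal:
D4: -96, -96, -96
D3: -126, -222, -318
D2: -30, -156, -378
D1: -1, -31, -187
b: -4, -5, -36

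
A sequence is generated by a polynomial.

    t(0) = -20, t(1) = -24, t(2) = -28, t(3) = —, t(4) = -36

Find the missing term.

Using the first 3 terms:
First differences: -4  -4
Constant first difference = -4.
Extend forward: -28 − 4 = -32

-32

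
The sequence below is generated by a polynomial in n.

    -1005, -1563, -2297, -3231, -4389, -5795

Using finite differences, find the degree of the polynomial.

3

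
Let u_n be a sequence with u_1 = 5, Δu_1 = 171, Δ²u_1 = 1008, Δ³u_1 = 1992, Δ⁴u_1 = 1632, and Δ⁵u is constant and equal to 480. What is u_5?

Build the table forward from the leading diagonal:
D5: 480, 480, 480, 480, 480
D4: 1632, 2112, 2592, 3072, 3552
D3: 1992, 3624, 5736, 8328, 11400
D2: 1008, 3000, 6624, 12360, 20688
D1: 171, 1179, 4179, 10803, 23163
u: 5, 176, 1355, 5534, 16337

16337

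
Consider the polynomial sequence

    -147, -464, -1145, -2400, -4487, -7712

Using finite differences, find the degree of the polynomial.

4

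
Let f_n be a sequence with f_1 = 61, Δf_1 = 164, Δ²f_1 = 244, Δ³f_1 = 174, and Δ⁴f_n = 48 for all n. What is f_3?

Build the table forward from the leading diagonal:
Δ⁴: 48  48  48
Δ³: 174  222  270
Δ²: 244  418  640
Δ: 164  408  826
f: 61  225  633

633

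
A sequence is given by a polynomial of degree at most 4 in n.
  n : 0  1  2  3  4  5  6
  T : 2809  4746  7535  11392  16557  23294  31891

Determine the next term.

42660

1937, 2789, 3857, 5165, 6737, 8597
852, 1068, 1308, 1572, 1860
216, 240, 264, 288
24, 24, 24
Constant fourth difference = 24, so extend:
288 + 24 = 312;  1860 + 312 = 2172;  8597 + 2172 = 10769;  31891 + 10769 = 42660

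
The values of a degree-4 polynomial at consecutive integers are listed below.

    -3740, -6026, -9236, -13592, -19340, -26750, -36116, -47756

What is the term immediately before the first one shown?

-2286  -3210  -4356  -5748  -7410  -9366  -11640
-924  -1146  -1392  -1662  -1956  -2274
-222  -246  -270  -294  -318
-24  -24  -24  -24
The fourth differences are constant at -24.
Work back: -222 + 24 = -198;  -924 + 198 = -726;  -2286 + 726 = -1560;  -3740 + 1560 = -2180

-2180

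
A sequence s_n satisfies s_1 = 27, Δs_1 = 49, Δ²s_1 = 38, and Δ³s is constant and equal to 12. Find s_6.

Build the table forward from the leading diagonal:
D3: 12, 12, 12, 12, 12, 12
D2: 38, 50, 62, 74, 86, 98
D1: 49, 87, 137, 199, 273, 359
s: 27, 76, 163, 300, 499, 772

772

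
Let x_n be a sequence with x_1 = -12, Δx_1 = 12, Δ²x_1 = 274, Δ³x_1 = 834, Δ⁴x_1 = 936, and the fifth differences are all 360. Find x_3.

286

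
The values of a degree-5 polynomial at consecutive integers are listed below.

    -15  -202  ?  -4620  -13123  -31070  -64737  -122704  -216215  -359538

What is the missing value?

-1229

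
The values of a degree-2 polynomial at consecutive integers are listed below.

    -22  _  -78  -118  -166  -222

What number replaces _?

-46

Using the last 4 terms:
-40  -48  -56
-8  -8
Constant second difference = -8.
Extend backward: -40 + 8 = -32;  -78 + 32 = -46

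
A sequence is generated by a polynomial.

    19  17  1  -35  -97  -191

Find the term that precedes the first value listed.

13

-2, -16, -36, -62, -94
-14, -20, -26, -32
-6, -6, -6
The third differences are constant at -6.
Work back: -14 + 6 = -8;  -2 + 8 = 6;  19 − 6 = 13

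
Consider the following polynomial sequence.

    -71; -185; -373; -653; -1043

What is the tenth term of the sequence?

-5273

D1: -114 , -188 , -280 , -390
D2: -74 , -92 , -110
D3: -18 , -18
The third differences are constant (-18).
-110 − 18 = -128;  -390 − 128 = -518;  -1043 − 518 = -1561
-128 − 18 = -146;  -518 − 146 = -664;  -1561 − 664 = -2225
-146 − 18 = -164;  -664 − 164 = -828;  -2225 − 828 = -3053
-164 − 18 = -182;  -828 − 182 = -1010;  -3053 − 1010 = -4063
-182 − 18 = -200;  -1010 − 200 = -1210;  -4063 − 1210 = -5273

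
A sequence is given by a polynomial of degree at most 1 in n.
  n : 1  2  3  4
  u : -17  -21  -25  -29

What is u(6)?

-4, -4, -4
First differences constant at -4.
-29 − 4 = -33
-33 − 4 = -37

-37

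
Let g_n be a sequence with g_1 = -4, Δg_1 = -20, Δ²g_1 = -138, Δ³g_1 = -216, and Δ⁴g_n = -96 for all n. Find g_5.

-1872

Build the table forward from the leading diagonal:
Δ⁴: -96  -96  -96  -96  -96
Δ³: -216  -312  -408  -504  -600
Δ²: -138  -354  -666  -1074  -1578
Δ: -20  -158  -512  -1178  -2252
g: -4  -24  -182  -694  -1872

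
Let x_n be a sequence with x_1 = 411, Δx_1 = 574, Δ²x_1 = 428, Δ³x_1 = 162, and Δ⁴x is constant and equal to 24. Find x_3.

1987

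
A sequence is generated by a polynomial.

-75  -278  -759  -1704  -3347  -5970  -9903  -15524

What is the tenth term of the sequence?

-33582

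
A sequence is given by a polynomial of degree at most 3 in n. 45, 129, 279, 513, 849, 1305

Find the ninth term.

D1: 84, 150, 234, 336, 456
D2: 66, 84, 102, 120
D3: 18, 18, 18
Constant third difference = 18, so extend:
120 + 18 = 138;  456 + 138 = 594;  1305 + 594 = 1899
138 + 18 = 156;  594 + 156 = 750;  1899 + 750 = 2649
156 + 18 = 174;  750 + 174 = 924;  2649 + 924 = 3573

3573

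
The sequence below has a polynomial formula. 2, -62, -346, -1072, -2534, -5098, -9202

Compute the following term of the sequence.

-15356

D1: -64, -284, -726, -1462, -2564, -4104
D2: -220, -442, -736, -1102, -1540
D3: -222, -294, -366, -438
D4: -72, -72, -72
The fourth differences are constant (-72).
-438 − 72 = -510;  -1540 − 510 = -2050;  -4104 − 2050 = -6154;  -9202 − 6154 = -15356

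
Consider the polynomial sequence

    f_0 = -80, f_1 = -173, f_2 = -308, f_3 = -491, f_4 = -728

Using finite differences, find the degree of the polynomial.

Δ: -93, -135, -183, -237
Δ²: -42, -48, -54
Δ³: -6, -6
The third differences are constant, so the polynomial has degree 3.

3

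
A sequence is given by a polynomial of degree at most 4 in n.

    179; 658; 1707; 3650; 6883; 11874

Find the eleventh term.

84619

479  1049  1943  3233  4991
570  894  1290  1758
324  396  468
72  72
Constant fourth difference = 72, so extend:
468 + 72 = 540;  1758 + 540 = 2298;  4991 + 2298 = 7289;  11874 + 7289 = 19163
540 + 72 = 612;  2298 + 612 = 2910;  7289 + 2910 = 10199;  19163 + 10199 = 29362
612 + 72 = 684;  2910 + 684 = 3594;  10199 + 3594 = 13793;  29362 + 13793 = 43155
684 + 72 = 756;  3594 + 756 = 4350;  13793 + 4350 = 18143;  43155 + 18143 = 61298
756 + 72 = 828;  4350 + 828 = 5178;  18143 + 5178 = 23321;  61298 + 23321 = 84619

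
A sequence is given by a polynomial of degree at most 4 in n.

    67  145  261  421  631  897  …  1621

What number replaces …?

Using the first 6 terms:
Δ: 78, 116, 160, 210, 266
Δ²: 38, 44, 50, 56
Δ³: 6, 6, 6
Constant third difference = 6.
Extend forward: 56 + 6 = 62;  266 + 62 = 328;  897 + 328 = 1225

1225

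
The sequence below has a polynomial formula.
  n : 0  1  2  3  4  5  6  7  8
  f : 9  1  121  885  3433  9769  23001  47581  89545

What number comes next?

First differences: -8, 120, 764, 2548, 6336, 13232, 24580, 41964
Second differences: 128, 644, 1784, 3788, 6896, 11348, 17384
Third differences: 516, 1140, 2004, 3108, 4452, 6036
Fourth differences: 624, 864, 1104, 1344, 1584
Fifth differences: 240, 240, 240, 240
The fifth differences are constant (240).
1584 + 240 = 1824;  6036 + 1824 = 7860;  17384 + 7860 = 25244;  41964 + 25244 = 67208;  89545 + 67208 = 156753

156753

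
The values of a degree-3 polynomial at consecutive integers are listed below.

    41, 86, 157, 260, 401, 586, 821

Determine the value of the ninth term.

D1: 45, 71, 103, 141, 185, 235
D2: 26, 32, 38, 44, 50
D3: 6, 6, 6, 6
The third differences are constant (6).
50 + 6 = 56;  235 + 56 = 291;  821 + 291 = 1112
56 + 6 = 62;  291 + 62 = 353;  1112 + 353 = 1465

1465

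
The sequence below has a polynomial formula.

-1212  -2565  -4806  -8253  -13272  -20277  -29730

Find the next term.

-1353  -2241  -3447  -5019  -7005  -9453
-888  -1206  -1572  -1986  -2448
-318  -366  -414  -462
-48  -48  -48
The fourth differences are constant (-48).
-462 − 48 = -510;  -2448 − 510 = -2958;  -9453 − 2958 = -12411;  -29730 − 12411 = -42141

-42141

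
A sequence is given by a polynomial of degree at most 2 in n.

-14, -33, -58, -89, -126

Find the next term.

-19, -25, -31, -37
-6, -6, -6
The second differences are constant (-6).
-37 − 6 = -43;  -126 − 43 = -169

-169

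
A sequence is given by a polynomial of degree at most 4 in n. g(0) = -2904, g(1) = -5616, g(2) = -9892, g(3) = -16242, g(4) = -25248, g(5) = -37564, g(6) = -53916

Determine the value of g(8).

-101992

-2712, -4276, -6350, -9006, -12316, -16352
-1564, -2074, -2656, -3310, -4036
-510, -582, -654, -726
-72, -72, -72
The fourth differences are constant (-72).
-726 − 72 = -798;  -4036 − 798 = -4834;  -16352 − 4834 = -21186;  -53916 − 21186 = -75102
-798 − 72 = -870;  -4834 − 870 = -5704;  -21186 − 5704 = -26890;  -75102 − 26890 = -101992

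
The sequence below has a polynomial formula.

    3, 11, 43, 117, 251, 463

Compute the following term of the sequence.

First differences: 8, 32, 74, 134, 212
Second differences: 24, 42, 60, 78
Third differences: 18, 18, 18
Third differences constant at 18.
78 + 18 = 96;  212 + 96 = 308;  463 + 308 = 771

771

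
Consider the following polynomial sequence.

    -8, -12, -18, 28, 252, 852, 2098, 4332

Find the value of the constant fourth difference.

72

D1: -4, -6, 46, 224, 600, 1246, 2234
D2: -2, 52, 178, 376, 646, 988
D3: 54, 126, 198, 270, 342
D4: 72, 72, 72, 72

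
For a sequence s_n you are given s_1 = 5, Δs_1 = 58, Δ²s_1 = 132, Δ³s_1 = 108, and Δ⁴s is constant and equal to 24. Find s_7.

4853

Build the table forward from the leading diagonal:
Δ⁴: 24, 24, 24, 24, 24, 24, 24
Δ³: 108, 132, 156, 180, 204, 228, 252
Δ²: 132, 240, 372, 528, 708, 912, 1140
Δ: 58, 190, 430, 802, 1330, 2038, 2950
s: 5, 63, 253, 683, 1485, 2815, 4853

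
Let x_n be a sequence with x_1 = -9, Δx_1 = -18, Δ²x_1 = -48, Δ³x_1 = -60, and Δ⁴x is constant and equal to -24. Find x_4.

-267

Build the table forward from the leading diagonal:
Fourth differences: -24, -24, -24, -24
Third differences: -60, -84, -108, -132
Second differences: -48, -108, -192, -300
First differences: -18, -66, -174, -366
x: -9, -27, -93, -267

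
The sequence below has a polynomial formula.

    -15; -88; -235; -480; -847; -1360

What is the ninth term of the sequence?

-4015

First differences: -73, -147, -245, -367, -513
Second differences: -74, -98, -122, -146
Third differences: -24, -24, -24
Constant third difference = -24, so extend:
-146 − 24 = -170;  -513 − 170 = -683;  -1360 − 683 = -2043
-170 − 24 = -194;  -683 − 194 = -877;  -2043 − 877 = -2920
-194 − 24 = -218;  -877 − 218 = -1095;  -2920 − 1095 = -4015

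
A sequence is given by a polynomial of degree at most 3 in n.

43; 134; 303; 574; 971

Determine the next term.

1518

First differences: 91  169  271  397
Second differences: 78  102  126
Third differences: 24  24
Third differences constant at 24.
126 + 24 = 150;  397 + 150 = 547;  971 + 547 = 1518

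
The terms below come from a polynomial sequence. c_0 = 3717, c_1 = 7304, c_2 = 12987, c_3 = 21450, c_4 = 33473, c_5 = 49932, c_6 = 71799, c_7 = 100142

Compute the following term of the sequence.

136125

First differences: 3587, 5683, 8463, 12023, 16459, 21867, 28343
Second differences: 2096, 2780, 3560, 4436, 5408, 6476
Third differences: 684, 780, 876, 972, 1068
Fourth differences: 96, 96, 96, 96
Fourth differences constant at 96.
1068 + 96 = 1164;  6476 + 1164 = 7640;  28343 + 7640 = 35983;  100142 + 35983 = 136125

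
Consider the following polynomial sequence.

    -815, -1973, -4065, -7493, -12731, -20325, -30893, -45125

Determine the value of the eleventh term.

-117785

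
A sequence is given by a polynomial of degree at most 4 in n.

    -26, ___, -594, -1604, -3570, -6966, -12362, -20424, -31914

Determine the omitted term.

-162

Using the last 7 terms:
-1010, -1966, -3396, -5396, -8062, -11490
-956, -1430, -2000, -2666, -3428
-474, -570, -666, -762
-96, -96, -96
Constant fourth difference = -96.
Extend backward: -474 + 96 = -378;  -956 + 378 = -578;  -1010 + 578 = -432;  -594 + 432 = -162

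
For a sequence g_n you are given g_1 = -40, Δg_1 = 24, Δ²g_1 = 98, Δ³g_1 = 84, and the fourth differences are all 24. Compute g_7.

3614

Build the table forward from the leading diagonal:
Δ⁴: 24  24  24  24  24  24  24
Δ³: 84  108  132  156  180  204  228
Δ²: 98  182  290  422  578  758  962
Δ: 24  122  304  594  1016  1594  2352
g: -40  -16  106  410  1004  2020  3614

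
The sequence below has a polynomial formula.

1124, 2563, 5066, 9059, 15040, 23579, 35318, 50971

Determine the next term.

71324

1439 , 2503 , 3993 , 5981 , 8539 , 11739 , 15653
1064 , 1490 , 1988 , 2558 , 3200 , 3914
426 , 498 , 570 , 642 , 714
72 , 72 , 72 , 72
Fourth differences constant at 72.
714 + 72 = 786;  3914 + 786 = 4700;  15653 + 4700 = 20353;  50971 + 20353 = 71324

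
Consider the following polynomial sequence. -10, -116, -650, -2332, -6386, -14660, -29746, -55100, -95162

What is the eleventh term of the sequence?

-106, -534, -1682, -4054, -8274, -15086, -25354, -40062
-428, -1148, -2372, -4220, -6812, -10268, -14708
-720, -1224, -1848, -2592, -3456, -4440
-504, -624, -744, -864, -984
-120, -120, -120, -120
Fifth differences constant at -120.
-984 − 120 = -1104;  -4440 − 1104 = -5544;  -14708 − 5544 = -20252;  -40062 − 20252 = -60314;  -95162 − 60314 = -155476
-1104 − 120 = -1224;  -5544 − 1224 = -6768;  -20252 − 6768 = -27020;  -60314 − 27020 = -87334;  -155476 − 87334 = -242810

-242810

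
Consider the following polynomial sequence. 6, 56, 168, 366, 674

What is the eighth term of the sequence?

50, 112, 198, 308
62, 86, 110
24, 24
Constant third difference = 24, so extend:
110 + 24 = 134;  308 + 134 = 442;  674 + 442 = 1116
134 + 24 = 158;  442 + 158 = 600;  1116 + 600 = 1716
158 + 24 = 182;  600 + 182 = 782;  1716 + 782 = 2498

2498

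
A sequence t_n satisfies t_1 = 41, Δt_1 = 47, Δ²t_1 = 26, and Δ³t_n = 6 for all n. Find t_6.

596

Build the table forward from the leading diagonal:
Δ³: 6  6  6  6  6  6
Δ²: 26  32  38  44  50  56
Δ: 47  73  105  143  187  237
t: 41  88  161  266  409  596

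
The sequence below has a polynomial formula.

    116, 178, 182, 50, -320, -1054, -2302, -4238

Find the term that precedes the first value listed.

First differences: 62, 4, -132, -370, -734, -1248, -1936
Second differences: -58, -136, -238, -364, -514, -688
Third differences: -78, -102, -126, -150, -174
Fourth differences: -24, -24, -24, -24
The fourth differences are constant at -24.
Work back: -78 + 24 = -54;  -58 + 54 = -4;  62 + 4 = 66;  116 − 66 = 50

50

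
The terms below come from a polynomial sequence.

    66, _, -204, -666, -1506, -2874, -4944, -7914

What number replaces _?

6

Using the last 6 terms:
-462, -840, -1368, -2070, -2970
-378, -528, -702, -900
-150, -174, -198
-24, -24
Constant fourth difference = -24.
Extend backward: -150 + 24 = -126;  -378 + 126 = -252;  -462 + 252 = -210;  -204 + 210 = 6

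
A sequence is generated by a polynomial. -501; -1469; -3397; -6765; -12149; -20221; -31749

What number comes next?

-47597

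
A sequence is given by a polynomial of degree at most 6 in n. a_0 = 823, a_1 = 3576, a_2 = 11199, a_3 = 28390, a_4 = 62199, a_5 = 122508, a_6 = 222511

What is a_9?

952384

2753  7623  17191  33809  60309  100003
4870  9568  16618  26500  39694
4698  7050  9882  13194
2352  2832  3312
480  480
Constant fifth difference = 480, so extend:
3312 + 480 = 3792;  13194 + 3792 = 16986;  39694 + 16986 = 56680;  100003 + 56680 = 156683;  222511 + 156683 = 379194
3792 + 480 = 4272;  16986 + 4272 = 21258;  56680 + 21258 = 77938;  156683 + 77938 = 234621;  379194 + 234621 = 613815
4272 + 480 = 4752;  21258 + 4752 = 26010;  77938 + 26010 = 103948;  234621 + 103948 = 338569;  613815 + 338569 = 952384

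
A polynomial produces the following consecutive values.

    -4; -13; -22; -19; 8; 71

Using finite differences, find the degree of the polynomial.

Δ: -9, -9, 3, 27, 63
Δ²: 0, 12, 24, 36
Δ³: 12, 12, 12
The third differences are constant, so the polynomial has degree 3.

3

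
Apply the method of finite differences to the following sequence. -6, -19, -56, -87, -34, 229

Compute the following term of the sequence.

876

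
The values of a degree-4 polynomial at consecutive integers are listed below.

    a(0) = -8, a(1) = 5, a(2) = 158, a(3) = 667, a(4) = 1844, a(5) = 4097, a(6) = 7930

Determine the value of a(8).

22832

First differences: 13 , 153 , 509 , 1177 , 2253 , 3833
Second differences: 140 , 356 , 668 , 1076 , 1580
Third differences: 216 , 312 , 408 , 504
Fourth differences: 96 , 96 , 96
The fourth differences are constant (96).
504 + 96 = 600;  1580 + 600 = 2180;  3833 + 2180 = 6013;  7930 + 6013 = 13943
600 + 96 = 696;  2180 + 696 = 2876;  6013 + 2876 = 8889;  13943 + 8889 = 22832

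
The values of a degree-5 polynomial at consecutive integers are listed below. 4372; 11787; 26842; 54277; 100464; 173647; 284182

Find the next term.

D1: 7415, 15055, 27435, 46187, 73183, 110535
D2: 7640, 12380, 18752, 26996, 37352
D3: 4740, 6372, 8244, 10356
D4: 1632, 1872, 2112
D5: 240, 240
Fifth differences constant at 240.
2112 + 240 = 2352;  10356 + 2352 = 12708;  37352 + 12708 = 50060;  110535 + 50060 = 160595;  284182 + 160595 = 444777

444777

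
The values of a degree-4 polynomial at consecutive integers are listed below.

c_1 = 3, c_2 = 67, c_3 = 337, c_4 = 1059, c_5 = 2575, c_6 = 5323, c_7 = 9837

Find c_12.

84307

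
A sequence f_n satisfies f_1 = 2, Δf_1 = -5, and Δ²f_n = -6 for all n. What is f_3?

Build the table forward from the leading diagonal:
D2: -6, -6, -6
D1: -5, -11, -17
f: 2, -3, -14

-14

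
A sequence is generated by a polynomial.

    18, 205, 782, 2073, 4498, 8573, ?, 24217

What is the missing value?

14910

Using the first 6 terms:
187, 577, 1291, 2425, 4075
390, 714, 1134, 1650
324, 420, 516
96, 96
Constant fourth difference = 96.
Extend forward: 516 + 96 = 612;  1650 + 612 = 2262;  4075 + 2262 = 6337;  8573 + 6337 = 14910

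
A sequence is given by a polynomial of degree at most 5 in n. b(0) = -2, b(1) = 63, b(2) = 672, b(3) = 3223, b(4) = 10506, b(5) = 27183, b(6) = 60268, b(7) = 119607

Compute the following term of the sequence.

218358

Δ: 65, 609, 2551, 7283, 16677, 33085, 59339
Δ²: 544, 1942, 4732, 9394, 16408, 26254
Δ³: 1398, 2790, 4662, 7014, 9846
Δ⁴: 1392, 1872, 2352, 2832
Δ⁵: 480, 480, 480
The fifth differences are constant (480).
2832 + 480 = 3312;  9846 + 3312 = 13158;  26254 + 13158 = 39412;  59339 + 39412 = 98751;  119607 + 98751 = 218358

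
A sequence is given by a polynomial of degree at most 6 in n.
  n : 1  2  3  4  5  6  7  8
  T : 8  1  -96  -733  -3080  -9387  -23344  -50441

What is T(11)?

-7, -97, -637, -2347, -6307, -13957, -27097
-90, -540, -1710, -3960, -7650, -13140
-450, -1170, -2250, -3690, -5490
-720, -1080, -1440, -1800
-360, -360, -360
The fifth differences are constant (-360).
-1800 − 360 = -2160;  -5490 − 2160 = -7650;  -13140 − 7650 = -20790;  -27097 − 20790 = -47887;  -50441 − 47887 = -98328
-2160 − 360 = -2520;  -7650 − 2520 = -10170;  -20790 − 10170 = -30960;  -47887 − 30960 = -78847;  -98328 − 78847 = -177175
-2520 − 360 = -2880;  -10170 − 2880 = -13050;  -30960 − 13050 = -44010;  -78847 − 44010 = -122857;  -177175 − 122857 = -300032

-300032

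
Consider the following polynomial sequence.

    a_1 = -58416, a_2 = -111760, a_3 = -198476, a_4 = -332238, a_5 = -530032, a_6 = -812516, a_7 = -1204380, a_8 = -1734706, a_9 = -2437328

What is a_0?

-53344  -86716  -133762  -197794  -282484  -391864  -530326  -702622
-33372  -47046  -64032  -84690  -109380  -138462  -172296
-13674  -16986  -20658  -24690  -29082  -33834
-3312  -3672  -4032  -4392  -4752
-360  -360  -360  -360
The fifth differences are constant at -360.
Work back: -3312 + 360 = -2952;  -13674 + 2952 = -10722;  -33372 + 10722 = -22650;  -53344 + 22650 = -30694;  -58416 + 30694 = -27722

-27722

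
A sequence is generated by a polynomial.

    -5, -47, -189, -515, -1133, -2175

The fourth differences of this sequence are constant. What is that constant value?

-24

D1: -42, -142, -326, -618, -1042
D2: -100, -184, -292, -424
D3: -84, -108, -132
D4: -24, -24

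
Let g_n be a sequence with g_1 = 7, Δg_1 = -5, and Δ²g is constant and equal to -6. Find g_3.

-9

Build the table forward from the leading diagonal:
Δ²: -6, -6, -6
Δ: -5, -11, -17
g: 7, 2, -9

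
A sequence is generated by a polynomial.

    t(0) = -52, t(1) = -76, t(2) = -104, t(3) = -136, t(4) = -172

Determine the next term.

-24 , -28 , -32 , -36
-4 , -4 , -4
Constant second difference = -4, so extend:
-36 − 4 = -40;  -172 − 40 = -212

-212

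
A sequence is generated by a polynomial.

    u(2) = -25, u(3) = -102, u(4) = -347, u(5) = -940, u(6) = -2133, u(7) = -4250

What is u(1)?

-77, -245, -593, -1193, -2117
-168, -348, -600, -924
-180, -252, -324
-72, -72
The fourth differences are constant at -72.
Work back: -180 + 72 = -108;  -168 + 108 = -60;  -77 + 60 = -17;  -25 + 17 = -8

-8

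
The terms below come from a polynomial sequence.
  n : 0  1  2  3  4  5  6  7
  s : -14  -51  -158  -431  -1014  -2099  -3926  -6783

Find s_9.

-16979

-37, -107, -273, -583, -1085, -1827, -2857
-70, -166, -310, -502, -742, -1030
-96, -144, -192, -240, -288
-48, -48, -48, -48
Fourth differences constant at -48.
-288 − 48 = -336;  -1030 − 336 = -1366;  -2857 − 1366 = -4223;  -6783 − 4223 = -11006
-336 − 48 = -384;  -1366 − 384 = -1750;  -4223 − 1750 = -5973;  -11006 − 5973 = -16979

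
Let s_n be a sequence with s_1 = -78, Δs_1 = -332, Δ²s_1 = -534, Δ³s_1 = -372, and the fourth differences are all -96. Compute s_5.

-6194

Build the table forward from the leading diagonal:
Δ⁴: -96  -96  -96  -96  -96
Δ³: -372  -468  -564  -660  -756
Δ²: -534  -906  -1374  -1938  -2598
Δ: -332  -866  -1772  -3146  -5084
s: -78  -410  -1276  -3048  -6194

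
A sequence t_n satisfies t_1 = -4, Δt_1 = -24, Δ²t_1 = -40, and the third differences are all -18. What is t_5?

Build the table forward from the leading diagonal:
D3: -18  -18  -18  -18  -18
D2: -40  -58  -76  -94  -112
D1: -24  -64  -122  -198  -292
t: -4  -28  -92  -214  -412

-412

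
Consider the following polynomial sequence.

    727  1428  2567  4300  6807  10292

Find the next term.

14983

First differences: 701  1139  1733  2507  3485
Second differences: 438  594  774  978
Third differences: 156  180  204
Fourth differences: 24  24
Fourth differences constant at 24.
204 + 24 = 228;  978 + 228 = 1206;  3485 + 1206 = 4691;  10292 + 4691 = 14983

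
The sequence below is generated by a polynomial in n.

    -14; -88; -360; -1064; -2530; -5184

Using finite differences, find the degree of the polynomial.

4

Δ: -74, -272, -704, -1466, -2654
Δ²: -198, -432, -762, -1188
Δ³: -234, -330, -426
Δ⁴: -96, -96
The fourth differences are constant, so the polynomial has degree 4.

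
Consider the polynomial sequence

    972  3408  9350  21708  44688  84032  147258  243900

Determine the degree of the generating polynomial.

First differences: 2436, 5942, 12358, 22980, 39344, 63226, 96642
Second differences: 3506, 6416, 10622, 16364, 23882, 33416
Third differences: 2910, 4206, 5742, 7518, 9534
Fourth differences: 1296, 1536, 1776, 2016
Fifth differences: 240, 240, 240
The fifth differences are constant, so the polynomial has degree 5.

5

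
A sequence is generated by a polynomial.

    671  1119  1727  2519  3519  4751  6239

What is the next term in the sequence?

D1: 448, 608, 792, 1000, 1232, 1488
D2: 160, 184, 208, 232, 256
D3: 24, 24, 24, 24
Third differences constant at 24.
256 + 24 = 280;  1488 + 280 = 1768;  6239 + 1768 = 8007

8007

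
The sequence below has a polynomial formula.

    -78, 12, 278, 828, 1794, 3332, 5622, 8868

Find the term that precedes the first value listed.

First differences: 90, 266, 550, 966, 1538, 2290, 3246
Second differences: 176, 284, 416, 572, 752, 956
Third differences: 108, 132, 156, 180, 204
Fourth differences: 24, 24, 24, 24
The fourth differences are constant at 24.
Work back: 108 − 24 = 84;  176 − 84 = 92;  90 − 92 = -2;  -78 + 2 = -76

-76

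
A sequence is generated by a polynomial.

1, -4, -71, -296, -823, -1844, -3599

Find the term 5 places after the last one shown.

Δ: -5, -67, -225, -527, -1021, -1755
Δ²: -62, -158, -302, -494, -734
Δ³: -96, -144, -192, -240
Δ⁴: -48, -48, -48
The fourth differences are constant (-48).
-240 − 48 = -288;  -734 − 288 = -1022;  -1755 − 1022 = -2777;  -3599 − 2777 = -6376
-288 − 48 = -336;  -1022 − 336 = -1358;  -2777 − 1358 = -4135;  -6376 − 4135 = -10511
-336 − 48 = -384;  -1358 − 384 = -1742;  -4135 − 1742 = -5877;  -10511 − 5877 = -16388
-384 − 48 = -432;  -1742 − 432 = -2174;  -5877 − 2174 = -8051;  -16388 − 8051 = -24439
-432 − 48 = -480;  -2174 − 480 = -2654;  -8051 − 2654 = -10705;  -24439 − 10705 = -35144

-35144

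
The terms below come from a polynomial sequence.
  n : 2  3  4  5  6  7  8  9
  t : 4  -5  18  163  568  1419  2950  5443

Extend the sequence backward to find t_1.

D1: -9, 23, 145, 405, 851, 1531, 2493
D2: 32, 122, 260, 446, 680, 962
D3: 90, 138, 186, 234, 282
D4: 48, 48, 48, 48
The fourth differences are constant at 48.
Work back: 90 − 48 = 42;  32 − 42 = -10;  -9 + 10 = 1;  4 − 1 = 3

3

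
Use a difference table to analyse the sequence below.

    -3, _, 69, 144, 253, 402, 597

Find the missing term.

22

Using the last 5 terms:
Δ: 75, 109, 149, 195
Δ²: 34, 40, 46
Δ³: 6, 6
Constant third difference = 6.
Extend backward: 34 − 6 = 28;  75 − 28 = 47;  69 − 47 = 22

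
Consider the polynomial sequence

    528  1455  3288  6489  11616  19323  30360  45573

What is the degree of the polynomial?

927, 1833, 3201, 5127, 7707, 11037, 15213
906, 1368, 1926, 2580, 3330, 4176
462, 558, 654, 750, 846
96, 96, 96, 96
The fourth differences are constant, so the polynomial has degree 4.

4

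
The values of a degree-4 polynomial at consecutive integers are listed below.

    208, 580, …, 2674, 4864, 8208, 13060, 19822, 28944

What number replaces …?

Using the last 6 terms:
First differences: 2190, 3344, 4852, 6762, 9122
Second differences: 1154, 1508, 1910, 2360
Third differences: 354, 402, 450
Fourth differences: 48, 48
Constant fourth difference = 48.
Extend backward: 354 − 48 = 306;  1154 − 306 = 848;  2190 − 848 = 1342;  2674 − 1342 = 1332

1332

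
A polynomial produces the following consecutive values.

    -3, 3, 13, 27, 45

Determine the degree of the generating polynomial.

First differences: 6, 10, 14, 18
Second differences: 4, 4, 4
The second differences are constant, so the polynomial has degree 2.

2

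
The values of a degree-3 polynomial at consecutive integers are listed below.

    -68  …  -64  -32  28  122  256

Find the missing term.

Using the last 5 terms:
First differences: 32  60  94  134
Second differences: 28  34  40
Third differences: 6  6
Constant third difference = 6.
Extend backward: 28 − 6 = 22;  32 − 22 = 10;  -64 − 10 = -74

-74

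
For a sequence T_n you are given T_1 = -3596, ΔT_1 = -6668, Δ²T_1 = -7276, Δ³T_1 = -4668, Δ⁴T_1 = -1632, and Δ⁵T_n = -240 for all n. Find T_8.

Build the table forward from the leading diagonal:
Fifth differences: -240, -240, -240, -240, -240, -240, -240, -240
Fourth differences: -1632, -1872, -2112, -2352, -2592, -2832, -3072, -3312
Third differences: -4668, -6300, -8172, -10284, -12636, -15228, -18060, -21132
Second differences: -7276, -11944, -18244, -26416, -36700, -49336, -64564, -82624
First differences: -6668, -13944, -25888, -44132, -70548, -107248, -156584, -221148
T: -3596, -10264, -24208, -50096, -94228, -164776, -272024, -428608

-428608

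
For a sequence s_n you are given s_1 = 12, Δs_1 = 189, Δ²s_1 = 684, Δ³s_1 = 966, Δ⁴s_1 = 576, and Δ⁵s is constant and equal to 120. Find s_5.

9312

Build the table forward from the leading diagonal:
D5: 120  120  120  120  120
D4: 576  696  816  936  1056
D3: 966  1542  2238  3054  3990
D2: 684  1650  3192  5430  8484
D1: 189  873  2523  5715  11145
s: 12  201  1074  3597  9312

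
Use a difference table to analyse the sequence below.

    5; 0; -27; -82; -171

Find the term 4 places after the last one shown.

-987

Δ: -5, -27, -55, -89
Δ²: -22, -28, -34
Δ³: -6, -6
Third differences constant at -6.
-34 − 6 = -40;  -89 − 40 = -129;  -171 − 129 = -300
-40 − 6 = -46;  -129 − 46 = -175;  -300 − 175 = -475
-46 − 6 = -52;  -175 − 52 = -227;  -475 − 227 = -702
-52 − 6 = -58;  -227 − 58 = -285;  -702 − 285 = -987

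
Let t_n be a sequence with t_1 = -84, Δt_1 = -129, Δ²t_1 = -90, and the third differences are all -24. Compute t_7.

Build the table forward from the leading diagonal:
Third differences: -24, -24, -24, -24, -24, -24, -24
Second differences: -90, -114, -138, -162, -186, -210, -234
First differences: -129, -219, -333, -471, -633, -819, -1029
t: -84, -213, -432, -765, -1236, -1869, -2688

-2688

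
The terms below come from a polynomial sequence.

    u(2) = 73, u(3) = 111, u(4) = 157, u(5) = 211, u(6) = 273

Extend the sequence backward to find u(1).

D1: 38, 46, 54, 62
D2: 8, 8, 8
The second differences are constant at 8.
Work back: 38 − 8 = 30;  73 − 30 = 43

43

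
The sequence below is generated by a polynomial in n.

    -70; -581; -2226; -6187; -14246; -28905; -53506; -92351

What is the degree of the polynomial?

D1: -511, -1645, -3961, -8059, -14659, -24601, -38845
D2: -1134, -2316, -4098, -6600, -9942, -14244
D3: -1182, -1782, -2502, -3342, -4302
D4: -600, -720, -840, -960
D5: -120, -120, -120
The fifth differences are constant, so the polynomial has degree 5.

5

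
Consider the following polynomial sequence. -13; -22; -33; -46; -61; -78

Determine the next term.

-97

First differences: -9, -11, -13, -15, -17
Second differences: -2, -2, -2, -2
The second differences are constant (-2).
-17 − 2 = -19;  -78 − 19 = -97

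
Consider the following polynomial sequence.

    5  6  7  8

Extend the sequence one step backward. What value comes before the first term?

1  1  1
The first differences are constant at 1.
Work back: 5 − 1 = 4

4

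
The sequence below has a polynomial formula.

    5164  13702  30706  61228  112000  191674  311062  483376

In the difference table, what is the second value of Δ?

D1: 8538, 17004, 30522, 50772, 79674, 119388, 172314
D2: 8466, 13518, 20250, 28902, 39714, 52926
D3: 5052, 6732, 8652, 10812, 13212
D4: 1680, 1920, 2160, 2400
D5: 240, 240, 240

17004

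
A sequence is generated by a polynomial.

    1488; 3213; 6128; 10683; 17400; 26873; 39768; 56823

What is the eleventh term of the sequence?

141408

Δ: 1725 , 2915 , 4555 , 6717 , 9473 , 12895 , 17055
Δ²: 1190 , 1640 , 2162 , 2756 , 3422 , 4160
Δ³: 450 , 522 , 594 , 666 , 738
Δ⁴: 72 , 72 , 72 , 72
Fourth differences constant at 72.
738 + 72 = 810;  4160 + 810 = 4970;  17055 + 4970 = 22025;  56823 + 22025 = 78848
810 + 72 = 882;  4970 + 882 = 5852;  22025 + 5852 = 27877;  78848 + 27877 = 106725
882 + 72 = 954;  5852 + 954 = 6806;  27877 + 6806 = 34683;  106725 + 34683 = 141408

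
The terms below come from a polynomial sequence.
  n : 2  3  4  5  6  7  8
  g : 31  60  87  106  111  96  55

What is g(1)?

Δ: 29  27  19  5  -15  -41
Δ²: -2  -8  -14  -20  -26
Δ³: -6  -6  -6  -6
The third differences are constant at -6.
Work back: -2 + 6 = 4;  29 − 4 = 25;  31 − 25 = 6

6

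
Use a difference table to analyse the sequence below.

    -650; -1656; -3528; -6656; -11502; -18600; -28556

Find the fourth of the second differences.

-2252

Δ: -1006, -1872, -3128, -4846, -7098, -9956
Δ²: -866, -1256, -1718, -2252, -2858
Δ³: -390, -462, -534, -606
Δ⁴: -72, -72, -72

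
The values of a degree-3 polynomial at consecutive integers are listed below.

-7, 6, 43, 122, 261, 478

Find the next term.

791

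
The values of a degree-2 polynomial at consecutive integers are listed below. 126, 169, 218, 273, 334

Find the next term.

401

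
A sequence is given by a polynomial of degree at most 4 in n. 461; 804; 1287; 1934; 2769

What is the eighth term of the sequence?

6642

First differences: 343, 483, 647, 835
Second differences: 140, 164, 188
Third differences: 24, 24
Constant third difference = 24, so extend:
188 + 24 = 212;  835 + 212 = 1047;  2769 + 1047 = 3816
212 + 24 = 236;  1047 + 236 = 1283;  3816 + 1283 = 5099
236 + 24 = 260;  1283 + 260 = 1543;  5099 + 1543 = 6642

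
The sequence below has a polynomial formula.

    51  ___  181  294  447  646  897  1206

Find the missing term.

102

Using the last 6 terms:
Δ: 113, 153, 199, 251, 309
Δ²: 40, 46, 52, 58
Δ³: 6, 6, 6
Constant third difference = 6.
Extend backward: 40 − 6 = 34;  113 − 34 = 79;  181 − 79 = 102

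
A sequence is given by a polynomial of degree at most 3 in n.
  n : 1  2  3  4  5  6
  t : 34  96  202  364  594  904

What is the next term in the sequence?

D1: 62 , 106 , 162 , 230 , 310
D2: 44 , 56 , 68 , 80
D3: 12 , 12 , 12
The third differences are constant (12).
80 + 12 = 92;  310 + 92 = 402;  904 + 402 = 1306

1306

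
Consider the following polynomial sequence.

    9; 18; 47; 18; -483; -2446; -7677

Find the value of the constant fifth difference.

-240

D1: 9, 29, -29, -501, -1963, -5231
D2: 20, -58, -472, -1462, -3268
D3: -78, -414, -990, -1806
D4: -336, -576, -816
D5: -240, -240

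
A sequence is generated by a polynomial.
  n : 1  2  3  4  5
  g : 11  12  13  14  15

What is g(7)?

1, 1, 1, 1
First differences constant at 1.
15 + 1 = 16
16 + 1 = 17

17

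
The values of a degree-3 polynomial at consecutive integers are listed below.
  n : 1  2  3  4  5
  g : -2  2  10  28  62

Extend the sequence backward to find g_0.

First differences: 4  8  18  34
Second differences: 4  10  16
Third differences: 6  6
The third differences are constant at 6.
Work back: 4 − 6 = -2;  4 + 2 = 6;  -2 − 6 = -8

-8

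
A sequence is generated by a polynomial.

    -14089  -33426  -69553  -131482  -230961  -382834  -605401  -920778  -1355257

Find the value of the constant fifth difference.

-360

First differences: -19337, -36127, -61929, -99479, -151873, -222567, -315377, -434479
Second differences: -16790, -25802, -37550, -52394, -70694, -92810, -119102
Third differences: -9012, -11748, -14844, -18300, -22116, -26292
Fourth differences: -2736, -3096, -3456, -3816, -4176
Fifth differences: -360, -360, -360, -360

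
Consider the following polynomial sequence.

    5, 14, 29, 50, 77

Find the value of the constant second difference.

6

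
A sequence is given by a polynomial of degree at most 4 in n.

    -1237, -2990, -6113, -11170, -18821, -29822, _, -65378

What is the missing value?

-45025

Using the first 6 terms:
Δ: -1753  -3123  -5057  -7651  -11001
Δ²: -1370  -1934  -2594  -3350
Δ³: -564  -660  -756
Δ⁴: -96  -96
Constant fourth difference = -96.
Extend forward: -756 − 96 = -852;  -3350 − 852 = -4202;  -11001 − 4202 = -15203;  -29822 − 15203 = -45025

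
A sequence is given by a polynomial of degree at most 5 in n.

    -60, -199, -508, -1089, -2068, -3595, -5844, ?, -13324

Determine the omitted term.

Using the first 7 terms:
-139  -309  -581  -979  -1527  -2249
-170  -272  -398  -548  -722
-102  -126  -150  -174
-24  -24  -24
Constant fourth difference = -24.
Extend forward: -174 − 24 = -198;  -722 − 198 = -920;  -2249 − 920 = -3169;  -5844 − 3169 = -9013

-9013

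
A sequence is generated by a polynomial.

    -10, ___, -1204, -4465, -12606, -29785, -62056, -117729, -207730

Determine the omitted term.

-201

Using the last 7 terms:
Δ: -3261  -8141  -17179  -32271  -55673  -90001
Δ²: -4880  -9038  -15092  -23402  -34328
Δ³: -4158  -6054  -8310  -10926
Δ⁴: -1896  -2256  -2616
Δ⁵: -360  -360
Constant fifth difference = -360.
Extend backward: -1896 + 360 = -1536;  -4158 + 1536 = -2622;  -4880 + 2622 = -2258;  -3261 + 2258 = -1003;  -1204 + 1003 = -201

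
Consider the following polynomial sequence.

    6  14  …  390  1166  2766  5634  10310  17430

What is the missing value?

90

Using the last 6 terms:
Δ: 776  1600  2868  4676  7120
Δ²: 824  1268  1808  2444
Δ³: 444  540  636
Δ⁴: 96  96
Constant fourth difference = 96.
Extend backward: 444 − 96 = 348;  824 − 348 = 476;  776 − 476 = 300;  390 − 300 = 90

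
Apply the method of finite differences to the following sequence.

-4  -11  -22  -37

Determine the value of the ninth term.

-172

-7  -11  -15
-4  -4
Constant second difference = -4, so extend:
-15 − 4 = -19;  -37 − 19 = -56
-19 − 4 = -23;  -56 − 23 = -79
-23 − 4 = -27;  -79 − 27 = -106
-27 − 4 = -31;  -106 − 31 = -137
-31 − 4 = -35;  -137 − 35 = -172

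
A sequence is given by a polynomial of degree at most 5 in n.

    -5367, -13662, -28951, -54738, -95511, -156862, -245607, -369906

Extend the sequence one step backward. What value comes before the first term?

-1426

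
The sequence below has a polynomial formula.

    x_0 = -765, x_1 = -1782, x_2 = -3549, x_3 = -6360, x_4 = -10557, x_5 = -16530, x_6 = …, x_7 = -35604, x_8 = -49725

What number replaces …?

Using the first 6 terms:
Δ: -1017, -1767, -2811, -4197, -5973
Δ²: -750, -1044, -1386, -1776
Δ³: -294, -342, -390
Δ⁴: -48, -48
Constant fourth difference = -48.
Extend forward: -390 − 48 = -438;  -1776 − 438 = -2214;  -5973 − 2214 = -8187;  -16530 − 8187 = -24717

-24717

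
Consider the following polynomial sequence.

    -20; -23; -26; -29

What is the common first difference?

First differences: -3, -3, -3

-3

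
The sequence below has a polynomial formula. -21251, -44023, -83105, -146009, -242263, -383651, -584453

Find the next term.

-861685

First differences: -22772, -39082, -62904, -96254, -141388, -200802
Second differences: -16310, -23822, -33350, -45134, -59414
Third differences: -7512, -9528, -11784, -14280
Fourth differences: -2016, -2256, -2496
Fifth differences: -240, -240
Constant fifth difference = -240, so extend:
-2496 − 240 = -2736;  -14280 − 2736 = -17016;  -59414 − 17016 = -76430;  -200802 − 76430 = -277232;  -584453 − 277232 = -861685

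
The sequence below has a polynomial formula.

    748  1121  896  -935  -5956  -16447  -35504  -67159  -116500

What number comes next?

-189791

Δ: 373, -225, -1831, -5021, -10491, -19057, -31655, -49341
Δ²: -598, -1606, -3190, -5470, -8566, -12598, -17686
Δ³: -1008, -1584, -2280, -3096, -4032, -5088
Δ⁴: -576, -696, -816, -936, -1056
Δ⁵: -120, -120, -120, -120
The fifth differences are constant (-120).
-1056 − 120 = -1176;  -5088 − 1176 = -6264;  -17686 − 6264 = -23950;  -49341 − 23950 = -73291;  -116500 − 73291 = -189791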